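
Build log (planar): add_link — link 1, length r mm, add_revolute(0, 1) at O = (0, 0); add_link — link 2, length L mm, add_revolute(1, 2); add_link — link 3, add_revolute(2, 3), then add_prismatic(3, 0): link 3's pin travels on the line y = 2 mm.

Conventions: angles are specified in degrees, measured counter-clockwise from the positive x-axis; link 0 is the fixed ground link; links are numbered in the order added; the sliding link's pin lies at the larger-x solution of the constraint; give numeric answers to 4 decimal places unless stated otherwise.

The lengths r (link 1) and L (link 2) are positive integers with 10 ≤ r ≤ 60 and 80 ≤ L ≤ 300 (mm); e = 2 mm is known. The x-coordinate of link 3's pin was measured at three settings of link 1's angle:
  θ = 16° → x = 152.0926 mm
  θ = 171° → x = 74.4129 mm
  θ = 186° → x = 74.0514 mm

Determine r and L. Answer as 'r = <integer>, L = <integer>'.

constraint per measurement: (x − r cos θ)² + (r sin θ − e)² = L²
subtracting the θ₁ and θ₂ equations cancels the r² and L² terms:
r = (x₁² − x₂²) / (2[(x₁cos θ₁ + e sin θ₁) − (x₂cos θ₂ + e sin θ₂)]) = 40.0000 → r = 40
L² = (x₁ − r cos θ₁)² + (r sin θ₁ − e)² = 12995.9937 → L = 114.0000 → L = 114
check at θ₃=186°: x = 74.0514 (printed 74.0514) ✓

r = 40, L = 114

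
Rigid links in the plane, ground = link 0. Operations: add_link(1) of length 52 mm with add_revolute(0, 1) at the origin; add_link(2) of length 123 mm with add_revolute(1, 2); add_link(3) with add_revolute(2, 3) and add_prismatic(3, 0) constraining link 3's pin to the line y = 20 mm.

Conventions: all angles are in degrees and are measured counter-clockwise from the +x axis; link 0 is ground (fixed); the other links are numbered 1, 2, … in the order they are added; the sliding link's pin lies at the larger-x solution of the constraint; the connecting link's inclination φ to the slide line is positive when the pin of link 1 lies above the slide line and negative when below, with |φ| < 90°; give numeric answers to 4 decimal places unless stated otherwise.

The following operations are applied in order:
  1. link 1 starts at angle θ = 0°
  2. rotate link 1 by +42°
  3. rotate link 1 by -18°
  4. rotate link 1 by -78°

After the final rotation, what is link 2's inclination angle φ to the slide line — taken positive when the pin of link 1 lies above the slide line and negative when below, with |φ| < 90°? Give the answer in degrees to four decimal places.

geometry: r = 52 mm, L = 123 mm, e = 20 mm; θ starts at 0°
rotate link 1 by +42°: θ ← 0° +42° = 42°
rotate link 1 by -18°: θ ← 42° -18° = 24°
rotate link 1 by -78°: θ ← 24° -78° = -54°
h = r sin θ − e = -42.068884 − 20 = -62.068884
sin φ = h / L = -62.068884 / 123 = -0.50462507
φ = arcsin(-0.50462507) = -30.306467°

-30.3065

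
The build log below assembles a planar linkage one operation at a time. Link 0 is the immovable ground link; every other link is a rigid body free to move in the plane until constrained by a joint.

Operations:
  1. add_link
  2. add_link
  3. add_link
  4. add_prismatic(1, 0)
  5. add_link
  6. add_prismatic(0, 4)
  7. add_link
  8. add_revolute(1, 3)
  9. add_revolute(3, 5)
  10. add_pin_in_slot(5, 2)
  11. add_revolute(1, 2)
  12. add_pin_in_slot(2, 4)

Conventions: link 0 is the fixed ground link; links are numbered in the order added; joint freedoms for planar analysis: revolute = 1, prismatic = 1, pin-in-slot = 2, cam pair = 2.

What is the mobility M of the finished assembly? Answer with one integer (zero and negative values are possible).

ground; <1,0,0>
#1 <2,0,0>
#2 <3,0,0>
#3 <4,0,0>
P:1↔0 J1 <4,1,0>
#4 <5,1,0>
P:0↔4 J1 <5,2,0>
#5 <6,2,0>
R:1↔3 J1 <6,3,0>
R:3↔5 J1 <6,4,0>
PS:5↔2 J2 <6,4,1>
R:1↔2 J1 <6,5,1>
PS:2↔4 J2 <6,5,2>
3×5 − 2×5 − 1×2 = 3

M = 3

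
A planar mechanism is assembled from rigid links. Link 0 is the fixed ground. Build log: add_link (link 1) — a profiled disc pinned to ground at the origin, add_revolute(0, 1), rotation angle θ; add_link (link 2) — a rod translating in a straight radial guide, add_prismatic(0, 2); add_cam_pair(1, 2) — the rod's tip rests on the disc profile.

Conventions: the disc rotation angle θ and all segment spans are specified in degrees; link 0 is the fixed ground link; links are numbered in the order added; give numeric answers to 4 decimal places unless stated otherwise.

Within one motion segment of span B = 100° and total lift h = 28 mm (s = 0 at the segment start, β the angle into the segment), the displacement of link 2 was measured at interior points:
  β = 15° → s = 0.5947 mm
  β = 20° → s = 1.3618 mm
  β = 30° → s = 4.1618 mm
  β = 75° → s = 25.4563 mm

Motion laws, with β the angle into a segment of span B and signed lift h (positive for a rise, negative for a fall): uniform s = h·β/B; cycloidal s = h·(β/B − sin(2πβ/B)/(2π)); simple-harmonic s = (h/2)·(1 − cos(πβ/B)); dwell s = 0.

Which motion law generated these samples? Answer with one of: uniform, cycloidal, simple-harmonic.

candidates at β/B = r: uniform s = h·r (linear in β); cycloidal s = h·(r − sin(2πr)/(2π)); simple-harmonic s = (h/2)(1 − cos(πr))
β=15°: printed 0.5947 | uniform 4.2000, cycloidal 0.5947, simple-harmonic 1.5259
β=20°: printed 1.3618 | uniform 5.6000, cycloidal 1.3618, simple-harmonic 2.6738
β=30°: printed 4.1618 | uniform 8.4000, cycloidal 4.1618, simple-harmonic 5.7710
β=75°: printed 25.4563 | uniform 21.0000, cycloidal 25.4563, simple-harmonic 23.8995
only one law matches every sample → cycloidal

cycloidal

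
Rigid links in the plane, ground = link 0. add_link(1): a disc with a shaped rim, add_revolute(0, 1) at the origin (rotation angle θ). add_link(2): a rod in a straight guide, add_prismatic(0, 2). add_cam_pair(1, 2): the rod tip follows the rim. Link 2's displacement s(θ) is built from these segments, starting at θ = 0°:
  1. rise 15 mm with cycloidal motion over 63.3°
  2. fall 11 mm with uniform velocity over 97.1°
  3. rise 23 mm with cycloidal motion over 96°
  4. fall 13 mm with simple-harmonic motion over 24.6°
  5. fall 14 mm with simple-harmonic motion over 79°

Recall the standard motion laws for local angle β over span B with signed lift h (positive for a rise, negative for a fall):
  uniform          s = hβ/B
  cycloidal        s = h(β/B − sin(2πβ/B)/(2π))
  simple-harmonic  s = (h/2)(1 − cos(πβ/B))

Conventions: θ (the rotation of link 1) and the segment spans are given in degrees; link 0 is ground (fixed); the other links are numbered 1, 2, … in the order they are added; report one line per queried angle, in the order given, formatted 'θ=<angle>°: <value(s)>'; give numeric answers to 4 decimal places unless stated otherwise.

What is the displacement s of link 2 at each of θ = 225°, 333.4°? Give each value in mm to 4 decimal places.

segment 1 (0° to 63.3°, cycloidal, h = 15) is passed completely: s = 0.0000 + (15) = 15.0000
segment 2 (63.3° to 160.4°, uniform, h = -11) is passed completely: s = 15.0000 + (-11) = 4.0000
θ = 225° falls in segment 3 (160.4° to 256.4°, cycloidal, h = 23): β = 225 − 160.4 = 64.6°, B = 96°; Δs = 23·(0.6729 − sin(2π·0.6729)/(2π)) = 18.7166; s = 4.0000 + 18.7166 = 22.7166
segment 3 (160.4° to 256.4°, cycloidal, h = 23) is passed completely: s = 4.0000 + (23) = 27.0000
segment 4 (256.4° to 281°, simple-harmonic, h = -13) is passed completely: s = 27.0000 + (-13) = 14.0000
θ = 333.4° falls in segment 5 (281° to 360°, simple-harmonic, h = -14): β = 333.4 − 281 = 52.4°, B = 79°; Δs = -14/2·(1 − cos(π·0.6633)) = -10.4355; s = 14.0000 − 10.4355 = 3.5645

θ=225°: 22.7166
θ=333.4°: 3.5645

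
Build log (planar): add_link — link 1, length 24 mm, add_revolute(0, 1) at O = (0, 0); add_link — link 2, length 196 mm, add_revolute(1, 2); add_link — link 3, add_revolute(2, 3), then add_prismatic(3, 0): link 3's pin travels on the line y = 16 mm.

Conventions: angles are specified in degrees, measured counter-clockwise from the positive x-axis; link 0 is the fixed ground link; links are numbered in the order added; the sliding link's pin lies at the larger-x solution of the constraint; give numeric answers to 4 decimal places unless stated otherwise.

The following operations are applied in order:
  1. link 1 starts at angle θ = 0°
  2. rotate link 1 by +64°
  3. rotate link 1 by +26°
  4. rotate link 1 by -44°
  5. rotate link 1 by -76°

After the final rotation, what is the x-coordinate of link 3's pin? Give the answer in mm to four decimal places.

geometry: r = 24 mm, L = 196 mm, e = 16 mm; θ starts at 0°
rotate link 1 by +64°: θ ← 0° +64° = 64°
rotate link 1 by +26°: θ ← 64° +26° = 90°
rotate link 1 by -44°: θ ← 90° -44° = 46°
rotate link 1 by -76°: θ ← 46° -76° = -30°
crank pin P = (r cos θ, r sin θ) = (20.784610, -12.000000)
h = r sin θ − e = -12.000000 − 16 = -28.000000
x = r cos θ + √(L² − h²) = 20.784610 + 193.989690 = 214.774300

214.7743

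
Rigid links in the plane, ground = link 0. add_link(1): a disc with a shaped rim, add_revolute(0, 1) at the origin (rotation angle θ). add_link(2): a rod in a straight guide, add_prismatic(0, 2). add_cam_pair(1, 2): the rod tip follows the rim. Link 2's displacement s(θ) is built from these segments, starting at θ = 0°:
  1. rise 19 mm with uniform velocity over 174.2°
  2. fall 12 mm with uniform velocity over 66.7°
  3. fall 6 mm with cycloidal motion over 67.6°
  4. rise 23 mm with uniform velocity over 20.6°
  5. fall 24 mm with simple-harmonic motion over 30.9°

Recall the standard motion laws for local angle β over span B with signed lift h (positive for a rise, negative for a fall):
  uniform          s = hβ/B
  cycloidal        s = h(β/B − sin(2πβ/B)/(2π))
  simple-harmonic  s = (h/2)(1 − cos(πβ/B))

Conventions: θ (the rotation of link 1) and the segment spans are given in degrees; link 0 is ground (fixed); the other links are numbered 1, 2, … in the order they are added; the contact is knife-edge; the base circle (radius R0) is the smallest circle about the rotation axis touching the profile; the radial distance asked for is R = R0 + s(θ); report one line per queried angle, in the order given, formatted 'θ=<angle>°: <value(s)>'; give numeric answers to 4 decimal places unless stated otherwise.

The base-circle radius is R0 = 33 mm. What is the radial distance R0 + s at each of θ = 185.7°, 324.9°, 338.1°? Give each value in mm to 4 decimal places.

segment 1 (0° to 174.2°, uniform, h = 19) is passed completely: s = 0.0000 + (19) = 19.0000
θ = 185.7° falls in segment 2 (174.2° to 240.9°, uniform, h = -12): β = 185.7 − 174.2 = 11.5°, B = 66.7°; Δs = -12·11.5/66.7 = -2.0690; s = 19.0000 − 2.0690 = 16.9310
segment 2 (174.2° to 240.9°, uniform, h = -12) is passed completely: s = 19.0000 + (-12) = 7.0000
segment 3 (240.9° to 308.5°, cycloidal, h = -6) is passed completely: s = 7.0000 + (-6) = 1.0000
θ = 324.9° falls in segment 4 (308.5° to 329.1°, uniform, h = 23): β = 324.9 − 308.5 = 16.4°, B = 20.6°; Δs = 23·16.4/20.6 = 18.3107; s = 1.0000 + 18.3107 = 19.3107
segment 4 (308.5° to 329.1°, uniform, h = 23) is passed completely: s = 1.0000 + (23) = 24.0000
θ = 338.1° falls in segment 5 (329.1° to 360°, simple-harmonic, h = -24): β = 338.1 − 329.1 = 9°, B = 30.9°; Δs = -24/2·(1 − cos(π·0.2913)) = -4.6828; s = 24.0000 − 4.6828 = 19.3172
θ=185.7°: R = R0 + s = 33 + 16.9310 = 49.9310
θ=324.9°: R = R0 + s = 33 + 19.3107 = 52.3107
θ=338.1°: R = R0 + s = 33 + 19.3172 = 52.3172

θ=185.7°: 49.9310
θ=324.9°: 52.3107
θ=338.1°: 52.3172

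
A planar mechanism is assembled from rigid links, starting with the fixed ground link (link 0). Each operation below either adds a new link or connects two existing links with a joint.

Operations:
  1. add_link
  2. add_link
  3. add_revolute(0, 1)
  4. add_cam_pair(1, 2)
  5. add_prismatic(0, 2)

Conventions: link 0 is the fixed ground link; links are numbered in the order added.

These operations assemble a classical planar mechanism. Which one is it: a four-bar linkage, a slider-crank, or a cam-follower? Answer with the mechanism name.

links: 3 (incl. ground); joints: 1 revolute, 1 prismatic, 1 higher (cam) pair, forming one closed loop
3 links, revolute + prismatic + higher pair in one loop → cam-follower

cam-follower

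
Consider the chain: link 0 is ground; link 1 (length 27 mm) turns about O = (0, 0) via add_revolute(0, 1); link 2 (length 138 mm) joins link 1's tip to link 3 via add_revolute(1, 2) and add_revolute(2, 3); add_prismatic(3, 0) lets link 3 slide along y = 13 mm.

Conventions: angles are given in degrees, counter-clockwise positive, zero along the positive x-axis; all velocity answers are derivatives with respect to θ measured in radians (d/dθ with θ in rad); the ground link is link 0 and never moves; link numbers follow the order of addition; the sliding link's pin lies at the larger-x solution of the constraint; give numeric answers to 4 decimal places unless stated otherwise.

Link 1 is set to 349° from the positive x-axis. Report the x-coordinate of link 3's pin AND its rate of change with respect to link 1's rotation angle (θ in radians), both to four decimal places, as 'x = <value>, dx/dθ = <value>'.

geometry: r = 27 mm, L = 138 mm, e = 13 mm
crank pin P = (r cos θ, r sin θ) = (26.503934, -5.151843)
h = r sin θ − e = -5.151843 − 13 = -18.151843
x = r cos θ + √(L² − h²) = 26.503934 + 136.800989 = 163.304923
dx/dθ = −r sin θ − h·r cos θ/√(L² − h²) (θ in radians; h = -18.151843) = 8.668596

x = 163.3049, dx/dθ = 8.6686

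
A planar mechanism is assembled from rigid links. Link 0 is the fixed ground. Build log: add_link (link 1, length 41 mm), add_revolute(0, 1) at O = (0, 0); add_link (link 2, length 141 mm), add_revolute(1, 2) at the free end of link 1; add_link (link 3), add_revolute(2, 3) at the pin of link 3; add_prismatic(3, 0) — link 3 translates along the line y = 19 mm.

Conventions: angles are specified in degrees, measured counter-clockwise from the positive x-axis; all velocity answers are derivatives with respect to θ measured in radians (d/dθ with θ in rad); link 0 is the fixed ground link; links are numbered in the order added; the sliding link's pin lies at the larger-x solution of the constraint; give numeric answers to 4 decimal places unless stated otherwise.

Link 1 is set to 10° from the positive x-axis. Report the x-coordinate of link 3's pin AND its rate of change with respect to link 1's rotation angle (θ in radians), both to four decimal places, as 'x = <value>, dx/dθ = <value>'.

geometry: r = 41 mm, L = 141 mm, e = 19 mm
crank pin P = (r cos θ, r sin θ) = (40.377118, 7.119575)
h = r sin θ − e = 7.119575 − 19 = -11.880425
x = r cos θ + √(L² − h²) = 40.377118 + 140.498596 = 180.875714
dx/dθ = −r sin θ − h·r cos θ/√(L² − h²) (θ in radians; h = -11.880425) = -3.705325

x = 180.8757, dx/dθ = -3.7053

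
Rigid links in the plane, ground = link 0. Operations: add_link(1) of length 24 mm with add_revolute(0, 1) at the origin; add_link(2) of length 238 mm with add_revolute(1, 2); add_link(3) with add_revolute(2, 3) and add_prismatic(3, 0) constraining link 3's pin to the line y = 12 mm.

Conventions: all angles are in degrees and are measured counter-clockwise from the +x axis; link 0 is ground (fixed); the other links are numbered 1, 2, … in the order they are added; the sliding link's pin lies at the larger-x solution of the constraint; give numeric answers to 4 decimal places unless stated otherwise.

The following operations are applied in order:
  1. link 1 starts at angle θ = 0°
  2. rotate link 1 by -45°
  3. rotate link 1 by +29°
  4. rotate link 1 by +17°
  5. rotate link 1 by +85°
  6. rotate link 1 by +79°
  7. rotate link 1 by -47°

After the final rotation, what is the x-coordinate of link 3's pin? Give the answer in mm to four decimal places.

geometry: r = 24 mm, L = 238 mm, e = 12 mm; θ starts at 0°
rotate link 1 by -45°: θ ← 0° -45° = -45°
rotate link 1 by +29°: θ ← -45° +29° = -16°
rotate link 1 by +17°: θ ← -16° +17° = 1°
rotate link 1 by +85°: θ ← 1° +85° = 86°
rotate link 1 by +79°: θ ← 86° +79° = 165°
rotate link 1 by -47°: θ ← 165° -47° = 118°
crank pin P = (r cos θ, r sin θ) = (-11.267318, 21.190742)
h = r sin θ − e = 21.190742 − 12 = 9.190742
x = r cos θ + √(L² − h²) = -11.267318 + 237.822476 = 226.555159

226.5552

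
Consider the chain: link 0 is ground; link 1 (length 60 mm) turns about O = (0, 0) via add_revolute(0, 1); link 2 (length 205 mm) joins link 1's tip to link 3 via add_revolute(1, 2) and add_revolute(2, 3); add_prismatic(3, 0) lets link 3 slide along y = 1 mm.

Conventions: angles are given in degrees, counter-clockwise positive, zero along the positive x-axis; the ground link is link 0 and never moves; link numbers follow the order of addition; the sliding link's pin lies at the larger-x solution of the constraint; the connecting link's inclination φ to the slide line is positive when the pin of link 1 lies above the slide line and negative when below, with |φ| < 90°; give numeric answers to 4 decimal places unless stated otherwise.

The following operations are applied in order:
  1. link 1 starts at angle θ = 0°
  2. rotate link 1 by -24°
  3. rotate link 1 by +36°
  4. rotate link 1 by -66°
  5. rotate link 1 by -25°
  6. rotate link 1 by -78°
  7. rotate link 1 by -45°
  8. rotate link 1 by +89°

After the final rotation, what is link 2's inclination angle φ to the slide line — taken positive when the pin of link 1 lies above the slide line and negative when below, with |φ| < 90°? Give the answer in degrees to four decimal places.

geometry: r = 60 mm, L = 205 mm, e = 1 mm; θ starts at 0°
rotate link 1 by -24°: θ ← 0° -24° = -24°
rotate link 1 by +36°: θ ← -24° +36° = 12°
rotate link 1 by -66°: θ ← 12° -66° = -54°
rotate link 1 by -25°: θ ← -54° -25° = -79°
rotate link 1 by -78°: θ ← -79° -78° = -157°
rotate link 1 by -45°: θ ← -157° -45° = -202°
rotate link 1 by +89°: θ ← -202° +89° = -113°
h = r sin θ − e = -55.230291 − 1 = -56.230291
sin φ = h / L = -56.230291 / 205 = -0.27429410
φ = arcsin(-0.27429410) = -15.919952°

-15.9200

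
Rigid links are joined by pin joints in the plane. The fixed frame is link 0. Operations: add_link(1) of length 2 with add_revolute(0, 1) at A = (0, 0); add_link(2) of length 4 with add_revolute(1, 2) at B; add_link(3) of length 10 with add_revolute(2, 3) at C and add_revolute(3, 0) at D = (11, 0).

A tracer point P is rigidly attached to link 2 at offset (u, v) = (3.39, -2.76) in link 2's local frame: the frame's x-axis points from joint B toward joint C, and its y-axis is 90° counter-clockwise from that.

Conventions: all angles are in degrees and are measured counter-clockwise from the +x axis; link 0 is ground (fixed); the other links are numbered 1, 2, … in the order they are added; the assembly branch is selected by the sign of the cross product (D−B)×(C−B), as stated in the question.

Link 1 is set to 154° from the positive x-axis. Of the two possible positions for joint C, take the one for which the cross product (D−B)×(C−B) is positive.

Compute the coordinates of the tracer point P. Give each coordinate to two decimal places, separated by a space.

A=(0,0), D=(11.00,0)
B = A + 2.00·(cos154°, sin154°) = (-1.7976, 0.8767)
|BD| = 12.8276
circle(B,4.00) ∩ circle(D,10.00): a=3.1396, h=2.4785
  candidates: C₊=(1.5041,3.1349) cross=31.793; C₋=(1.1653,-1.8105) cross=-31.793
  branch + wants cross > 0 → take C=(1.5041,3.1349) (cross=31.793)
ex = (C−B)/|BC| = (0.8254,0.5645); ey = (-0.5645,0.8254)
P = B + 3.39·ex + -2.76·ey = (2.5587,0.5123)

2.56 0.51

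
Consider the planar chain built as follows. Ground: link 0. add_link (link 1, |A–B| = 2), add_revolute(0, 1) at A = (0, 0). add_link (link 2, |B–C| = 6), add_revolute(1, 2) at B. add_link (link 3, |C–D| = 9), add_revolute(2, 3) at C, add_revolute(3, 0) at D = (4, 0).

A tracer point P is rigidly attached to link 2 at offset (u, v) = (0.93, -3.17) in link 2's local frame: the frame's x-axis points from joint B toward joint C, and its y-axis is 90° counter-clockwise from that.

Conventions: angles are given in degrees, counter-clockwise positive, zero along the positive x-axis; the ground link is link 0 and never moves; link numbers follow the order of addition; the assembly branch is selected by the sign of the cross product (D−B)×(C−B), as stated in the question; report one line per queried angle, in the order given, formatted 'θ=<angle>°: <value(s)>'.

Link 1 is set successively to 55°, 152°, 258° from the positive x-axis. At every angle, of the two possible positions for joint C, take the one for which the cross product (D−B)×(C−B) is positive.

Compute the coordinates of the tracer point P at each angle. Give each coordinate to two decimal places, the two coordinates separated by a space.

A=(0,0), D=(4.00,0)
θ=55°: B = A + 2.00·(cos55°, sin55°) = (1.1472, 1.6383)
θ=55°: |BD| = 3.2898
θ=55°: circle(B,6.00) ∩ circle(D,9.00): a=-5.1944, h=3.0030
θ=55°:   candidates: C₊=(-1.8619,6.8292) cross=9.879; C₋=(-4.8528,1.6210) cross=-9.879
θ=55°:   branch + wants cross > 0 → take C=(-1.8619,6.8292) (cross=9.879)
θ=55°: ex = (C−B)/|BC| = (-0.5015,0.8652); ey = (-0.8652,-0.5015)
θ=55°: P = B + 0.93·ex + -3.17·ey = (3.4233,4.0327)
θ=152°: B = A + 2.00·(cos152°, sin152°) = (-1.7659, 0.9389)
θ=152°: |BD| = 5.8418
θ=152°: circle(B,6.00) ∩ circle(D,9.00): a=-0.9306, h=5.9274
θ=152°:   candidates: C₊=(-1.7317,6.9388) cross=34.627; C₋=(-3.6371,-4.7618) cross=-34.627
θ=152°:   branch + wants cross > 0 → take C=(-1.7317,6.9388) (cross=34.627)
θ=152°: ex = (C−B)/|BC| = (0.0057,1.0000); ey = (-1.0000,0.0057)
θ=152°: P = B + 0.93·ex + -3.17·ey = (1.4094,1.8509)
θ=258°: B = A + 2.00·(cos258°, sin258°) = (-0.4158, -1.9563)
θ=258°: |BD| = 4.8298
θ=258°: circle(B,6.00) ∩ circle(D,9.00): a=-2.2437, h=5.5647
θ=258°:   candidates: C₊=(-4.7212,2.2226) cross=26.876; C₋=(-0.2133,-7.9529) cross=-26.876
θ=258°:   branch + wants cross > 0 → take C=(-4.7212,2.2226) (cross=26.876)
θ=258°: ex = (C−B)/|BC| = (-0.7176,0.6965); ey = (-0.6965,-0.7176)
θ=258°: P = B + 0.93·ex + -3.17·ey = (1.1247,0.9661)

θ=55°: 3.42 4.03
θ=152°: 1.41 1.85
θ=258°: 1.12 0.97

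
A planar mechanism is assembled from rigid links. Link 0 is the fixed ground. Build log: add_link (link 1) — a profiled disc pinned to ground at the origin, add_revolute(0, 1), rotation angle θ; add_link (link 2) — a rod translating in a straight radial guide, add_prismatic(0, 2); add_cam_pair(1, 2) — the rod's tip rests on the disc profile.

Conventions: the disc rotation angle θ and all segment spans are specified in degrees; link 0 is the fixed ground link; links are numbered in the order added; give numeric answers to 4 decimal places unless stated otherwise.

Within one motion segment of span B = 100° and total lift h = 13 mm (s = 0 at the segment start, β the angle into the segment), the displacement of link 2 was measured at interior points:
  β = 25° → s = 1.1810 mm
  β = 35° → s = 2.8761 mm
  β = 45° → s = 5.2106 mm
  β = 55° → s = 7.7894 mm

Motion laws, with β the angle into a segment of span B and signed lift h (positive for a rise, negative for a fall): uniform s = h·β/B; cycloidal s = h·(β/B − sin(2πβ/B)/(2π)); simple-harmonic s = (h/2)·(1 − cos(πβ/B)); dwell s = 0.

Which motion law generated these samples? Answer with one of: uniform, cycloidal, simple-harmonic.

candidates at β/B = r: uniform s = h·r (linear in β); cycloidal s = h·(r − sin(2πr)/(2π)); simple-harmonic s = (h/2)(1 − cos(πr))
β=25°: printed 1.1810 | uniform 3.2500, cycloidal 1.1810, simple-harmonic 1.9038
β=35°: printed 2.8761 | uniform 4.5500, cycloidal 2.8761, simple-harmonic 3.5491
β=45°: printed 5.2106 | uniform 5.8500, cycloidal 5.2106, simple-harmonic 5.4832
β=55°: printed 7.7894 | uniform 7.1500, cycloidal 7.7894, simple-harmonic 7.5168
only one law matches every sample → cycloidal

cycloidal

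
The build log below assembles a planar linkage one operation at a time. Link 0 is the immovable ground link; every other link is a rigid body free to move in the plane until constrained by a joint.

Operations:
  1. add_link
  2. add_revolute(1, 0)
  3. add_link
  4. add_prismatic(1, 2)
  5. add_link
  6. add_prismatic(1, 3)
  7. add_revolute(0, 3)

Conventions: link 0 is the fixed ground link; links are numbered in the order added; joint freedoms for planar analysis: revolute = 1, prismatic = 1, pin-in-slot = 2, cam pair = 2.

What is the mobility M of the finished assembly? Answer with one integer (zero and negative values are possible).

L=1 J1=0 J2=0
add link → L=2 J1=0 J2=0
R@1,0 dof=1 J1 → L=2 J1=1 J2=0
add link → L=3 J1=1 J2=0
P@1,2 dof=1 J1 → L=3 J1=2 J2=0
add link → L=4 J1=2 J2=0
P@1,3 dof=1 J1 → L=4 J1=3 J2=0
R@0,3 dof=1 J1 → L=4 J1=4 J2=0
M=3(L−1)−2J1−J2=3·3−2·4−0=1

M = 1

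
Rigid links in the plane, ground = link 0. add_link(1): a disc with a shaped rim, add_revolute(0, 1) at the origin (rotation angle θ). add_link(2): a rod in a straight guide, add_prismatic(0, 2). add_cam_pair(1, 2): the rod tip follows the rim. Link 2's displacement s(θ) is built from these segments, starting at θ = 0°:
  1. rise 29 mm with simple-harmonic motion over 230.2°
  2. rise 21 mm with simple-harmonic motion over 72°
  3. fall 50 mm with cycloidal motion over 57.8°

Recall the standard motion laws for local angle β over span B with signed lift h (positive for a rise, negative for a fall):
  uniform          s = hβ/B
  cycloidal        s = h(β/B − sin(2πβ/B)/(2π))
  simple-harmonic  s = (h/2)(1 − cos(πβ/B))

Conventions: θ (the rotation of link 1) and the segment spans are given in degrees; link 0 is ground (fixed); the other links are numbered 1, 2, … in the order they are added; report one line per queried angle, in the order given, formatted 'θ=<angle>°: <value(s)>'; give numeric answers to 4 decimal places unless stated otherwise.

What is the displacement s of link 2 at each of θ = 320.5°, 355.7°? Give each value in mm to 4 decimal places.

segment 1 (0° to 230.2°, simple-harmonic, h = 29) is passed completely: s = 0.0000 + (29) = 29.0000
segment 2 (230.2° to 302.2°, simple-harmonic, h = 21) is passed completely: s = 29.0000 + (21) = 50.0000
θ = 320.5° falls in segment 3 (302.2° to 360°, cycloidal, h = -50): β = 320.5 − 302.2 = 18.3°, B = 57.8°; Δs = -50·(0.3166 − sin(2π·0.3166)/(2π)) = -8.5595; s = 50.0000 − 8.5595 = 41.4405
θ = 355.7° falls in segment 3 (302.2° to 360°, cycloidal, h = -50): β = 355.7 − 302.2 = 53.5°, B = 57.8°; Δs = -50·(0.9256 − sin(2π·0.9256)/(2π)) = -49.8660; s = 50.0000 − 49.8660 = 0.1340

θ=320.5°: 41.4405
θ=355.7°: 0.1340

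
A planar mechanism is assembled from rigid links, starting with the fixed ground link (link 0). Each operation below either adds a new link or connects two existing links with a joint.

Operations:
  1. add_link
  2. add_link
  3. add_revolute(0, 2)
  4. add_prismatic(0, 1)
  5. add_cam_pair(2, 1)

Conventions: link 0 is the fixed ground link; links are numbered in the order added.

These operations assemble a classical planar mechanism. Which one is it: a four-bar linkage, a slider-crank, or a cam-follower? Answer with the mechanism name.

links: 3 (incl. ground); joints: 1 revolute, 1 prismatic, 1 higher (cam) pair, forming one closed loop
3 links, revolute + prismatic + higher pair in one loop → cam-follower

cam-follower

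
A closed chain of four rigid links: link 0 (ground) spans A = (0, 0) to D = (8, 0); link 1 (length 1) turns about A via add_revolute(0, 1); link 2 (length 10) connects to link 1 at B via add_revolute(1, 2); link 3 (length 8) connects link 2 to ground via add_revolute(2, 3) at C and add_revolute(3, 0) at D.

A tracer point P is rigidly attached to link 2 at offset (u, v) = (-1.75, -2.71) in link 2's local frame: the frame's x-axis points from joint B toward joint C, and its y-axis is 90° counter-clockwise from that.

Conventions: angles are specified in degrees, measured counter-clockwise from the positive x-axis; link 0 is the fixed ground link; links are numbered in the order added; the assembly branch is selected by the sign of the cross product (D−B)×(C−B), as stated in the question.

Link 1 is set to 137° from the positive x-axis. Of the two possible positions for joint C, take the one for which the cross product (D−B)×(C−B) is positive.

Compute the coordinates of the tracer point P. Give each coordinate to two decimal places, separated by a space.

A=(0,0), D=(8.00,0)
B = A + 1.00·(cos137°, sin137°) = (-0.7314, 0.6820)
|BD| = 8.7579
circle(B,10.00) ∩ circle(D,8.00): a=6.4343, h=7.6551
  candidates: C₊=(6.2795,7.8128) cross=67.043; C₋=(5.0872,-7.4509) cross=-67.043
  branch + wants cross > 0 → take C=(6.2795,7.8128) (cross=67.043)
ex = (C−B)/|BC| = (0.7011,0.7131); ey = (-0.7131,0.7011)
P = B + -1.75·ex + -2.71·ey = (-0.0258,-2.4658)

-0.03 -2.47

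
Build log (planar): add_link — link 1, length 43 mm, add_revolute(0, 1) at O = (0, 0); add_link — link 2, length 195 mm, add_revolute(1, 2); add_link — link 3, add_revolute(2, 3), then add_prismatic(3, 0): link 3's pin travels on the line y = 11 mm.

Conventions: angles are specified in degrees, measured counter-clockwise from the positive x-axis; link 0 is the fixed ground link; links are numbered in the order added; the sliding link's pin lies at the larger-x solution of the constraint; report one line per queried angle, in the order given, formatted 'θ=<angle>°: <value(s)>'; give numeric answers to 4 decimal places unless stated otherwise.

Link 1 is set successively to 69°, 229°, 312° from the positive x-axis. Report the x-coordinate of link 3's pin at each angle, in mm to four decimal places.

geometry: r = 43 mm, L = 195 mm, e = 11 mm
θ=69°: crank pin P = (r cos θ, r sin θ) = (15.409822, 40.143958)
θ=69°: h = r sin θ − e = 40.143958 − 11 = 29.143958
θ=69°: x = r cos θ + √(L² − h²) = 15.409822 + 192.809828 = 208.219650
θ=229°: crank pin P = (r cos θ, r sin θ) = (-28.210538, -32.452512)
θ=229°: h = r sin θ − e = -32.452512 − 11 = -43.452512
θ=229°: x = r cos θ + √(L² − h²) = -28.210538 + 190.097026 = 161.886488
θ=312°: crank pin P = (r cos θ, r sin θ) = (28.772616, -31.955227)
θ=312°: h = r sin θ − e = -31.955227 − 11 = -42.955227
θ=312°: x = r cos θ + √(L² − h²) = 28.772616 + 190.210011 = 218.982627

θ=69°: 208.2196
θ=229°: 161.8865
θ=312°: 218.9826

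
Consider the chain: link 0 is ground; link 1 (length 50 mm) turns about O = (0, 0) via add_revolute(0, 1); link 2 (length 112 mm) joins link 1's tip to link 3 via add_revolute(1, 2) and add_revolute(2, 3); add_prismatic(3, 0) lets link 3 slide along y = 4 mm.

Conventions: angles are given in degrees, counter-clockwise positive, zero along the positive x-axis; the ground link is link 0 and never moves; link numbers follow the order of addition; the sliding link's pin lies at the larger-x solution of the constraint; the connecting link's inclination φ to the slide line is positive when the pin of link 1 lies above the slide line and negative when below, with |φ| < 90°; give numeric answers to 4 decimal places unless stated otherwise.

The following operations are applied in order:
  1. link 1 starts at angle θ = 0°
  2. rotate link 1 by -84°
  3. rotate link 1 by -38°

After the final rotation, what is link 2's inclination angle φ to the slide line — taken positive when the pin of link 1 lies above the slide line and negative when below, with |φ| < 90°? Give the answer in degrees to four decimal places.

geometry: r = 50 mm, L = 112 mm, e = 4 mm; θ starts at 0°
rotate link 1 by -84°: θ ← 0° -84° = -84°
rotate link 1 by -38°: θ ← -84° -38° = -122°
h = r sin θ − e = -42.402405 − 4 = -46.402405
sin φ = h / L = -46.402405 / 112 = -0.41430719
φ = arcsin(-0.41430719) = -24.475694°

-24.4757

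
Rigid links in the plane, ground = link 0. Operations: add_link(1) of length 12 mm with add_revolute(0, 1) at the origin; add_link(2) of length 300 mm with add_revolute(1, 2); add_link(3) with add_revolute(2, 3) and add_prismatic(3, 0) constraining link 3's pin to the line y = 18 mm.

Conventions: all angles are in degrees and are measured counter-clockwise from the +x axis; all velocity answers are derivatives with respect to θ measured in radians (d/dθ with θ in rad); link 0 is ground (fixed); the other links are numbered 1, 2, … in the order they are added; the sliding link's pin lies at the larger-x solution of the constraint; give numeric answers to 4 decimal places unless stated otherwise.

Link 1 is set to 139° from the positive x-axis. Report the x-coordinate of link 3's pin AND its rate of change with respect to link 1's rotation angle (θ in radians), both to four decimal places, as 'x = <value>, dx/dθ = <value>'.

geometry: r = 12 mm, L = 300 mm, e = 18 mm
crank pin P = (r cos θ, r sin θ) = (-9.056515, 7.872708)
h = r sin θ − e = 7.872708 − 18 = -10.127292
x = r cos θ + √(L² − h²) = -9.056515 + 299.829015 = 290.772500
dx/dθ = −r sin θ − h·r cos θ/√(L² − h²) (θ in radians; h = -10.127292) = -8.178609

x = 290.7725, dx/dθ = -8.1786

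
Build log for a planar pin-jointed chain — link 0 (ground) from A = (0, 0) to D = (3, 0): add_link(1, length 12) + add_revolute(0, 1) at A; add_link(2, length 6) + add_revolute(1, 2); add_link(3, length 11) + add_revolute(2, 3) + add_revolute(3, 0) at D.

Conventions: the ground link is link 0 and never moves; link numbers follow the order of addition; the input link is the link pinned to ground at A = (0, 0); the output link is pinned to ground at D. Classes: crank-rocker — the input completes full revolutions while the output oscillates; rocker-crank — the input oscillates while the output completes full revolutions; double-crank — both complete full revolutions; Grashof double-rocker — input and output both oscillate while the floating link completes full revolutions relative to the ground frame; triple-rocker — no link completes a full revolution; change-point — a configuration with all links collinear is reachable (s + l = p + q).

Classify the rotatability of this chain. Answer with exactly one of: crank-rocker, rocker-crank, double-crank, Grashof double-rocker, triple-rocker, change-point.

lengths: ground=3, input=12, coupler=6, output=11
sorted: s=3 (shortest), l=12 (longest), p+q=17
s + l = 15 vs p + q = 17
s + l < p + q (Grashof) with shortest = ground link → double-crank

double-crank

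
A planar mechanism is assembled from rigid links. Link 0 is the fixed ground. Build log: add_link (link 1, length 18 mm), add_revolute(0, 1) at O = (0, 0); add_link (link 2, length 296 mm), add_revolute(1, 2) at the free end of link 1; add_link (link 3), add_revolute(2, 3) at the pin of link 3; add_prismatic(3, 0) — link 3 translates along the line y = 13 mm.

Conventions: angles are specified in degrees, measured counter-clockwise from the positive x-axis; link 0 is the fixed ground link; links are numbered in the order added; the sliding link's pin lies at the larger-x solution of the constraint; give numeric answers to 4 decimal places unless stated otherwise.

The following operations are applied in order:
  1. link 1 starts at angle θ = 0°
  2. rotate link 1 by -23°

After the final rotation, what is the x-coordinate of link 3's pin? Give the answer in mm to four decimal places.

geometry: r = 18 mm, L = 296 mm, e = 13 mm; θ starts at 0°
rotate link 1 by -23°: θ ← 0° -23° = -23°
crank pin P = (r cos θ, r sin θ) = (16.569087, -7.033160)
h = r sin θ − e = -7.033160 − 13 = -20.033160
x = r cos θ + √(L² − h²) = 16.569087 + 295.321304 = 311.890391

311.8904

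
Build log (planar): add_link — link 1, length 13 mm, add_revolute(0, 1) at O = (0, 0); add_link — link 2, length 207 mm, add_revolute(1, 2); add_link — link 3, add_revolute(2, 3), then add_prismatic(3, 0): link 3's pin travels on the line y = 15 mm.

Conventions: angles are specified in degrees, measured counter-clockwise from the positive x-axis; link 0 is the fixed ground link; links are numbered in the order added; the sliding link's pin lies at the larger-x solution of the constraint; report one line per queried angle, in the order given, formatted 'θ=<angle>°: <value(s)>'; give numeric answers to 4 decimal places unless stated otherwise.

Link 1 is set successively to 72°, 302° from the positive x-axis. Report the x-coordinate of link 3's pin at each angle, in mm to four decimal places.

geometry: r = 13 mm, L = 207 mm, e = 15 mm
θ=72°: crank pin P = (r cos θ, r sin θ) = (4.017221, 12.363735)
θ=72°: h = r sin θ − e = 12.363735 − 15 = -2.636265
θ=72°: x = r cos θ + √(L² − h²) = 4.017221 + 206.983212 = 211.000433
θ=302°: crank pin P = (r cos θ, r sin θ) = (6.888950, -11.024625)
θ=302°: h = r sin θ − e = -11.024625 − 15 = -26.024625
θ=302°: x = r cos θ + √(L² − h²) = 6.888950 + 205.357539 = 212.246490

θ=72°: 211.0004
θ=302°: 212.2465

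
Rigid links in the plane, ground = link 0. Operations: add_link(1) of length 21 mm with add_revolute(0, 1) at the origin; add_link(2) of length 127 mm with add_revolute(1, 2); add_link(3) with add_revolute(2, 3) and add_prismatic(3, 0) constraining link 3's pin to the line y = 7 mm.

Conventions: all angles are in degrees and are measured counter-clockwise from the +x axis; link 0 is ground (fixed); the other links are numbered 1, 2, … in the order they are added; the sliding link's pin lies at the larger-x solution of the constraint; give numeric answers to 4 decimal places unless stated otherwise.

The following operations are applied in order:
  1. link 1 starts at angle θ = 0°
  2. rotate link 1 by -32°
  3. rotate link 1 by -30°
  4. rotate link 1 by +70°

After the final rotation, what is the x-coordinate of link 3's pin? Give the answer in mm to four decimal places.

geometry: r = 21 mm, L = 127 mm, e = 7 mm; θ starts at 0°
rotate link 1 by -32°: θ ← 0° -32° = -32°
rotate link 1 by -30°: θ ← -32° -30° = -62°
rotate link 1 by +70°: θ ← -62° +70° = 8°
crank pin P = (r cos θ, r sin θ) = (20.795629, 2.922635)
h = r sin θ − e = 2.922635 − 7 = -4.077365
x = r cos θ + √(L² − h²) = 20.795629 + 126.934531 = 147.730160

147.7302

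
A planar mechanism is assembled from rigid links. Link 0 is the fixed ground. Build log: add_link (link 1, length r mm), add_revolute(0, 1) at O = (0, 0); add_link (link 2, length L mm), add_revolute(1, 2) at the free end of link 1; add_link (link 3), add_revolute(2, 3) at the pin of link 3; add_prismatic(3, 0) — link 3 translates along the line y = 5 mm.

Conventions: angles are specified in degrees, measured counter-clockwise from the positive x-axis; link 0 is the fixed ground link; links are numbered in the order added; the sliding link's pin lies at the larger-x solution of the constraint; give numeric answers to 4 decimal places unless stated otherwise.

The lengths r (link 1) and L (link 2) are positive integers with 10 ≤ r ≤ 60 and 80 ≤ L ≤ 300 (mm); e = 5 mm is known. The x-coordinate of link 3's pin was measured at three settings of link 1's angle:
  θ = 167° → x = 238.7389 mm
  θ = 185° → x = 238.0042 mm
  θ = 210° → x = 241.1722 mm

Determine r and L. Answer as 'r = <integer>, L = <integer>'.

constraint per measurement: (x − r cos θ)² + (r sin θ − e)² = L²
subtracting the θ₁ and θ₂ equations cancels the r² and L² terms:
r = (x₁² − x₂²) / (2[(x₁cos θ₁ + e sin θ₁) − (x₂cos θ₂ + e sin θ₂)]) = 29.0000 → r = 29
L² = (x₁ − r cos θ₁)² + (r sin θ₁ − e)² = 71288.9887 → L = 267.0000 → L = 267
check at θ₃=210°: x = 241.1722 (printed 241.1722) ✓

r = 29, L = 267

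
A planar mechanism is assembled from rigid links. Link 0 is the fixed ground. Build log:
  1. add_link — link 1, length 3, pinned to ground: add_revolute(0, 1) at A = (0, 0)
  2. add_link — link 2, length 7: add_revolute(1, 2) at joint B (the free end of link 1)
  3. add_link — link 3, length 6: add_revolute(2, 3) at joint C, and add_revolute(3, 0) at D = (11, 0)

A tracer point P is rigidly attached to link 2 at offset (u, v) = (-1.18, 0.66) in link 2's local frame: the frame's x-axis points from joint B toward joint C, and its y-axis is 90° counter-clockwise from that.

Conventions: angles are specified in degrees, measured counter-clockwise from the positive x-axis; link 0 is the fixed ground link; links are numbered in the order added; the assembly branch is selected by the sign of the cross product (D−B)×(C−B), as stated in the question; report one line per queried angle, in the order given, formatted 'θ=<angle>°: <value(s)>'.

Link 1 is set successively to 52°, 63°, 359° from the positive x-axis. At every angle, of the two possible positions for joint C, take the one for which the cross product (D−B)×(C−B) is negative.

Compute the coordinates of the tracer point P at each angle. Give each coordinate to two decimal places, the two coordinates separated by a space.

A=(0,0), D=(11.00,0)
θ=52°: B = A + 3.00·(cos52°, sin52°) = (1.8470, 2.3640)
θ=52°: |BD| = 9.4534
θ=52°: circle(B,7.00) ∩ circle(D,6.00): a=5.4143, h=4.4369
θ=52°:   candidates: C₊=(8.1988,5.3059) cross=41.943; C₋=(5.9797,-3.2858) cross=-41.943
θ=52°:   branch - wants cross < 0 → take C=(5.9797,-3.2858) (cross=-41.943)
θ=52°: ex = (C−B)/|BC| = (0.5904,-0.8071); ey = (0.8071,0.5904)
θ=52°: P = B + -1.18·ex + 0.66·ey = (1.6830,3.7061)
θ=63°: B = A + 3.00·(cos63°, sin63°) = (1.3620, 2.6730)
θ=63°: |BD| = 10.0018
θ=63°: circle(B,7.00) ∩ circle(D,6.00): a=5.6508, h=4.1314
θ=63°:   candidates: C₊=(7.9114,5.1440) cross=41.322; C₋=(5.7031,-2.8183) cross=-41.322
θ=63°:   branch - wants cross < 0 → take C=(5.7031,-2.8183) (cross=-41.322)
θ=63°: ex = (C−B)/|BC| = (0.6202,-0.7845); ey = (0.7845,0.6202)
θ=63°: P = B + -1.18·ex + 0.66·ey = (1.1479,4.0080)
θ=359°: B = A + 3.00·(cos359°, sin359°) = (2.9995, -0.0524)
θ=359°: |BD| = 8.0006
θ=359°: circle(B,7.00) ∩ circle(D,6.00): a=4.8128, h=5.0831
θ=359°:   candidates: C₊=(7.7789,5.0621) cross=40.668; C₋=(7.8455,-5.1038) cross=-40.668
θ=359°:   branch - wants cross < 0 → take C=(7.8455,-5.1038) (cross=-40.668)
θ=359°: ex = (C−B)/|BC| = (0.6923,-0.7216); ey = (0.7216,0.6923)
θ=359°: P = B + -1.18·ex + 0.66·ey = (2.6589,1.2561)

θ=52°: 1.68 3.71
θ=63°: 1.15 4.01
θ=359°: 2.66 1.26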